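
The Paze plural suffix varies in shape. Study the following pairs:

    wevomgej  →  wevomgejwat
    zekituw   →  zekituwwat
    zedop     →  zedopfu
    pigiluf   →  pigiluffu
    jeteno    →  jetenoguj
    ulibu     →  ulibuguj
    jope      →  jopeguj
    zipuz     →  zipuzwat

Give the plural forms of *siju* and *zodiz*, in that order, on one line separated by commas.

sijuguj, zodizwat

The pattern is voicing of the final sound: -fu when the stem ends in a voiceless consonant (*zedop*, *pigiluf*); -wat when the stem ends in a voiced consonant (*wevomgej*, *zekituw*, *zipuz*); -guj when the stem ends in a vowel (*jeteno*, *ulibu*, *jope*).
*siju*: final sound = /u/, a vowel → -guj → *sijuguj*.
The final sound of *zodiz* is /z/, which is a voiced consonant, so the suffix is -wat, giving *zodizwat*.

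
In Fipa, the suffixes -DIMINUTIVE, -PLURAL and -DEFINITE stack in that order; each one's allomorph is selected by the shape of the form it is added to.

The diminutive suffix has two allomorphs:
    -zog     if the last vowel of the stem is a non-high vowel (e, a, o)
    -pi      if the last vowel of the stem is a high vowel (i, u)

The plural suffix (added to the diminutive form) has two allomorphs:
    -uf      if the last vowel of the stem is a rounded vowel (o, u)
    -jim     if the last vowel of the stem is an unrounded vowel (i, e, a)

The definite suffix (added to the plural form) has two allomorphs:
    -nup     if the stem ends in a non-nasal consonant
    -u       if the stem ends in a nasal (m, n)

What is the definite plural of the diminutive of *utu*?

utupijimu

*utu* — last vowel /u/ (a high vowel) → -pi → *utupi*.
The diminutive form *utupi*: last vowel = /i/, an unrounded vowel → -jim → *utupijim*.
The final consonant of the plural form *utupijim* is /m/, which is a nasal, so the definite suffix is -u, giving *utupijimu*.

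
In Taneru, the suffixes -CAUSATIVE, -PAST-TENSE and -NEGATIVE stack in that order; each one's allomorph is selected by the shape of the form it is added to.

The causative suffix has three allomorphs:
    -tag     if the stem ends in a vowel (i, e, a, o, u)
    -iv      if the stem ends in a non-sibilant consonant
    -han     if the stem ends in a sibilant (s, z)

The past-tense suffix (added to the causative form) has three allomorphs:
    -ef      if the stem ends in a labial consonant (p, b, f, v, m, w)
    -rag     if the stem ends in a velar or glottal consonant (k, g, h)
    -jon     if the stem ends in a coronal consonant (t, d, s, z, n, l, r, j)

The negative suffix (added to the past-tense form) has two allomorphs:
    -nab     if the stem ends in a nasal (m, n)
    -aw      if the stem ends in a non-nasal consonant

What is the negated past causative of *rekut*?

rekutivefaw

The final sound of *rekut* is /t/, which is a non-sibilant consonant, so the causative suffix is -iv, giving *rekutiv*.
Since the final consonant of the causative form *rekutiv* is /v/ (labial), it takes -ef, giving *rekutivef*.
The past-tense form *rekutivef*: final consonant = /f/, non-nasal → -aw → *rekutivefaw*.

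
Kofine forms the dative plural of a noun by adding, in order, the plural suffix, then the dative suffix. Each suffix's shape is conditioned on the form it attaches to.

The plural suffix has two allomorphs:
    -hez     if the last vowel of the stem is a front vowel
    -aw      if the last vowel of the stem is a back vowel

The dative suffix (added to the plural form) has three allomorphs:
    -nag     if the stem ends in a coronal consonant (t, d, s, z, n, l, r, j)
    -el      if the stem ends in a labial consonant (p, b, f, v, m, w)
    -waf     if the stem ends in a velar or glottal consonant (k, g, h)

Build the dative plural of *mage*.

mageheznag

*mage*: last vowel = /e/, a front vowel → -hez → *magehez*.
The plural form *magehez* — final consonant /z/ (coronal) → -nag → *mageheznag*.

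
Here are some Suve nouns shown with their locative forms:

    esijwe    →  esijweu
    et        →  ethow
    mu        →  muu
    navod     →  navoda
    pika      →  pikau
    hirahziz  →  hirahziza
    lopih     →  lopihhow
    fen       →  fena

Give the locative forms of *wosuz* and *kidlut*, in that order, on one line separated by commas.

Looking at the final sound of each stem: -how when the stem ends in a voiceless consonant (*et*, *lopih*); -a when the stem ends in a voiced consonant (*navod*, *hirahziz*, *fen*); -u when the stem ends in a vowel (*esijwe*, *mu*, *pika*).
Since the final sound of *wosuz* is /z/ (a voiced consonant), it takes -a, giving *wosuza*.
Since the final sound of *kidlut* is /t/ (a voiceless consonant), it takes -how, giving *kidluthow*.

wosuza, kidluthow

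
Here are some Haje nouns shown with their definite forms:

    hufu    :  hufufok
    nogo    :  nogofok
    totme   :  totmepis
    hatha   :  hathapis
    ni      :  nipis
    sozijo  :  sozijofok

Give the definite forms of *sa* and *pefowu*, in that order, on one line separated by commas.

Looking at the last vowel of each stem: -fok when the last vowel of the stem is a rounded vowel (*hufu*, *nogo*, *sozijo*); -pis when the last vowel of the stem is an unrounded vowel (*totme*, *hatha*, *ni*).
*sa*: last vowel = /a/, an unrounded vowel → -pis → *sapis*.
The last vowel of *pefowu* is /u/, which is a rounded vowel, so the suffix is -fok, giving *pefowufok*.

sapis, pefowufok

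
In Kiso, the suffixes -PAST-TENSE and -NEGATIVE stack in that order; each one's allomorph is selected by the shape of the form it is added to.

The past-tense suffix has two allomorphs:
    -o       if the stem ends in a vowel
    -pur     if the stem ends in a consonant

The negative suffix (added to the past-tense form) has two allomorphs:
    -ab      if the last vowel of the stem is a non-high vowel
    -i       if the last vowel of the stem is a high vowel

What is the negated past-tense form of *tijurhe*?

*tijurhe*: final sound = /e/, a vowel → -o → *tijurheo*.
The last vowel of the past-tense form *tijurheo* is /o/, which is a non-high vowel, so the negative suffix is -ab, giving *tijurheoab*.

tijurheoab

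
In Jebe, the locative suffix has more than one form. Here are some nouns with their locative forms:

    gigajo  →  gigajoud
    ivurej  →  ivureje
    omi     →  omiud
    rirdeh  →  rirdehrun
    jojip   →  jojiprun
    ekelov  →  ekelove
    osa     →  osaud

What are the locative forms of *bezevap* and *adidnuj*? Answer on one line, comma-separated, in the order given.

bezevaprun, adidnuje

The pattern is voicing of the final sound: -run when the stem ends in a voiceless consonant (*rirdeh*, *jojip*); -e when the stem ends in a voiced consonant (*ivurej*, *ekelov*); -ud when the stem ends in a vowel (*gigajo*, *omi*, *osa*).
The final sound of *bezevap* is /p/, which is a voiceless consonant, so the suffix is -run, giving *bezevaprun*.
The final sound of *adidnuj* is /j/, which is a voiced consonant, so the suffix is -e, giving *adidnuje*.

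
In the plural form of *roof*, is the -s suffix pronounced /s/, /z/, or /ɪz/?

The stem *roof* ends in a voiceless non-sibilant consonant.
The plural suffix surfaces as /ɪz/ after sibilants, /s/ after other voiceless consonants, and /z/ after other voiced sounds.
So the plural -s on *roof* is pronounced /s/.

/s/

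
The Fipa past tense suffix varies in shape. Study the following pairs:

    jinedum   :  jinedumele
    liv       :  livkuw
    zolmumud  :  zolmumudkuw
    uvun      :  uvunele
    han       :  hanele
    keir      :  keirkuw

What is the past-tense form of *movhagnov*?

Looking at the final consonant of each stem: -ele when the stem ends in a nasal (*jinedum*, *uvun*, *han*); -kuw when the stem ends in a non-nasal consonant (*liv*, *zolmumud*, *keir*).
*movhagnov*: final consonant = /v/, non-nasal → -kuw → *movhagnovkuw*.

movhagnovkuw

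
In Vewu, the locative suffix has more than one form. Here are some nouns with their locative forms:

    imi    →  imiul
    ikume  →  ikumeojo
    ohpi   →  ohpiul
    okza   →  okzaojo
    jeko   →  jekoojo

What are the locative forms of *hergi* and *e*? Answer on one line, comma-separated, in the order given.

The suffix is conditioned by the last vowel: -ul when the last vowel of the stem is a high vowel (*imi*, *ohpi*); -ojo when the last vowel of the stem is a non-high vowel (*ikume*, *okza*, *jeko*).
*hergi* — last vowel /i/ (a high vowel) → -ul → *hergiul*.
*e*: last vowel = /e/, a non-high vowel → -ojo → *eojo*.

hergiul, eojo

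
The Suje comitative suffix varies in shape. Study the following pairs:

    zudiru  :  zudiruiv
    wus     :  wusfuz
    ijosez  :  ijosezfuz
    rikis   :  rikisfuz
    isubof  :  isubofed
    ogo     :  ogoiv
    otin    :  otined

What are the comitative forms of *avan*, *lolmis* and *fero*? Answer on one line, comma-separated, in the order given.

The suffix is conditioned by the final sound: -fuz when the stem ends in a sibilant (*wus*, *ijosez*, *rikis*); -ed when the stem ends in a non-sibilant consonant (*isubof*, *otin*); -iv when the stem ends in a vowel (*zudiru*, *ogo*).
Since the final sound of *avan* is /n/ (a non-sibilant consonant), it takes -ed, giving *avaned*.
*lolmis*: final sound = /s/, a sibilant → -fuz → *lolmisfuz*.
Since the final sound of *fero* is /o/ (a vowel), it takes -iv, giving *feroiv*.

avaned, lolmisfuz, feroiv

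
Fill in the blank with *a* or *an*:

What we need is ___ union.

a

The indefinite article is chosen by the initial *sound* of the following word, not its spelling.
*union* begins with the sound /juː/ (u pronounced /juː/) — a consonant sound.
So the article is *a*: What we need is a union.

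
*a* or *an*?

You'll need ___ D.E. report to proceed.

a

The indefinite article is chosen by the initial *sound* of the following word, not its spelling.
The initialism *D.E.* is read letter by letter; the first letter, D, is pronounced /diː/, which begins with a consonant sound.
So the article is *a*: You'll need a D.E. report to proceed.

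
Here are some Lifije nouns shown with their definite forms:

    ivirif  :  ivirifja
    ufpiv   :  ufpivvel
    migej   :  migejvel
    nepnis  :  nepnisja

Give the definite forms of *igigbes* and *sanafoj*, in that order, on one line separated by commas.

The alternation tracks the final consonant of the stem — -ja when the stem ends in a voiceless consonant (*ivirif*, *nepnis*); -vel when the stem ends in a voiced consonant (*ufpiv*, *migej*).
*igigbes*: final consonant = /s/, voiceless → -ja → *igigbesja*.
*sanafoj* — final consonant /j/ (voiced) → -vel → *sanafojvel*.

igigbesja, sanafojvel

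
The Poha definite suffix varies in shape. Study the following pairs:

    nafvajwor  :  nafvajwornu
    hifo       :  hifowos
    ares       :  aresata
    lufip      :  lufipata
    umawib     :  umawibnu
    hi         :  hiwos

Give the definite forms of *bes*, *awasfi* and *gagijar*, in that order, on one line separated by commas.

The alternation tracks the final sound of the stem — -ata when the stem ends in a voiceless consonant (*ares*, *lufip*); -nu when the stem ends in a voiced consonant (*nafvajwor*, *umawib*); -wos when the stem ends in a vowel (*hifo*, *hi*).
Since the final sound of *bes* is /s/ (a voiceless consonant), it takes -ata, giving *besata*.
Since the final sound of *awasfi* is /i/ (a vowel), it takes -wos, giving *awasfiwos*.
Since the final sound of *gagijar* is /r/ (a voiced consonant), it takes -nu, giving *gagijarnu*.

besata, awasfiwos, gagijarnu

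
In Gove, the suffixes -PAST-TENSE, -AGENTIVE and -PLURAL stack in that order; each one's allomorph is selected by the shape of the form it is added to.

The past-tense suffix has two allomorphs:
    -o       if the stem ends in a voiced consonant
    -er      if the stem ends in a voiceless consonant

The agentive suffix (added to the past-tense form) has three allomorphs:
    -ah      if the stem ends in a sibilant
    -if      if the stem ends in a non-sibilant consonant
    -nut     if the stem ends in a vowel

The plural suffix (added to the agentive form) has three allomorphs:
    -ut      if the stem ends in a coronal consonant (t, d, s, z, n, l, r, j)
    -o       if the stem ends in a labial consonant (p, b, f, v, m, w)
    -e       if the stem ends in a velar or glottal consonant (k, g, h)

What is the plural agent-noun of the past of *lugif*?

The final consonant of *lugif* is /f/, which is voiceless, so the past-tense suffix is -er, giving *lugifer*.
Since the final sound of the past-tense form *lugifer* is /r/ (a non-sibilant consonant), it takes -if, giving *lugiferif*.
The agentive form *lugiferif*: final consonant = /f/, labial → -o → *lugiferifo*.

lugiferifo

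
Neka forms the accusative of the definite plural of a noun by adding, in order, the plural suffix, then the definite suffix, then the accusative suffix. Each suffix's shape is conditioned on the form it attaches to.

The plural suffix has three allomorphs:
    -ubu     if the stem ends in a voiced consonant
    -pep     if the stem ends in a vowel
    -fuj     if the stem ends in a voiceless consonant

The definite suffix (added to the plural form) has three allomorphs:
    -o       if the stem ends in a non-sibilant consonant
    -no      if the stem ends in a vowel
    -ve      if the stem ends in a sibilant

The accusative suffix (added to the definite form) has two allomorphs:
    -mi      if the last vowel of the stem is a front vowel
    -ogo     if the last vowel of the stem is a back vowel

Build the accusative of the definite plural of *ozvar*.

ozvarubunoogo

Since the final sound of *ozvar* is /r/ (a voiced consonant), it takes -ubu, giving *ozvarubu*.
The plural form *ozvarubu* — final sound /u/ (a vowel) → -no → *ozvarubuno*.
Since the last vowel of the definite form *ozvarubuno* is /o/ (a back vowel), it takes -ogo, giving *ozvarubunoogo*.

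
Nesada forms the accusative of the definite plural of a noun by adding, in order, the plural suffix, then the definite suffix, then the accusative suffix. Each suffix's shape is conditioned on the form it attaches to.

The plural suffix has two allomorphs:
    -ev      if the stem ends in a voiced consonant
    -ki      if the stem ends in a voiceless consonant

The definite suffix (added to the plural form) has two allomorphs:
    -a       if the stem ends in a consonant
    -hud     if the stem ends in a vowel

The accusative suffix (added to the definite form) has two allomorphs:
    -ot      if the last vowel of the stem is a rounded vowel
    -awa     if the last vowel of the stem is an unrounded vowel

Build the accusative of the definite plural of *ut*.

utkihudot

*ut* — final consonant /t/ (voiceless) → -ki → *utki*.
Since the final sound of the plural form *utki* is /i/ (a vowel), it takes -hud, giving *utkihud*.
Since the last vowel of the definite form *utkihud* is /u/ (a rounded vowel), it takes -ot, giving *utkihudot*.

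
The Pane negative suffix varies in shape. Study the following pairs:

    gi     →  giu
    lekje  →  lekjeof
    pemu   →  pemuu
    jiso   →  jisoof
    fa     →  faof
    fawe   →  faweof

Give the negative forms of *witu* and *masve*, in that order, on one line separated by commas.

The suffix is conditioned by the last vowel: -u when the last vowel of the stem is a high vowel (*gi*, *pemu*); -of when the last vowel of the stem is a non-high vowel (*lekje*, *jiso*, *fa*, *fawe*).
*witu*: last vowel = /u/, a high vowel → -u → *wituu*.
Since the last vowel of *masve* is /e/ (a non-high vowel), it takes -of, giving *masveof*.

wituu, masveof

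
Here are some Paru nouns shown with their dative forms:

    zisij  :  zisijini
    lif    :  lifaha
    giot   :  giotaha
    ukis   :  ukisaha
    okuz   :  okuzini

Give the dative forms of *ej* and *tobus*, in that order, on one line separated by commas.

ejini, tobusaha

The pattern is voicing of the final consonant: -aha when the stem ends in a voiceless consonant (*lif*, *giot*, *ukis*); -ini when the stem ends in a voiced consonant (*zisij*, *okuz*).
*ej* — final consonant /j/ (voiced) → -ini → *ejini*.
The final consonant of *tobus* is /s/, which is voiceless, so the suffix is -aha, giving *tobusaha*.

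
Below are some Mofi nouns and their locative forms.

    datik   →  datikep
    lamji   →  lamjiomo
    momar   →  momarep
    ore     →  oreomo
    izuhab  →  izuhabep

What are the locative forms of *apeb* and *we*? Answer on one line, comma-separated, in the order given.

apebep, weomo

The suffix is conditioned by the final sound: -ep when the stem ends in a consonant (*datik*, *momar*, *izuhab*); -omo when the stem ends in a vowel (*lamji*, *ore*).
*apeb* — final sound /b/ (a consonant) → -ep → *apebep*.
The final sound of *we* is /e/, which is a vowel, so the suffix is -omo, giving *weomo*.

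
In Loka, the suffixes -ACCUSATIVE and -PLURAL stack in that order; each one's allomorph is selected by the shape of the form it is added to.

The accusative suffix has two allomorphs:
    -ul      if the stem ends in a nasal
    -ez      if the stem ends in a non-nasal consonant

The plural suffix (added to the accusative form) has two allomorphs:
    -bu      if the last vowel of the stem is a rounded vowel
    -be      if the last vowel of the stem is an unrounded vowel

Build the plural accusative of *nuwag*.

nuwagezbe

Since the final consonant of *nuwag* is /g/ (non-nasal), it takes -ez, giving *nuwagez*.
The accusative form *nuwagez* — last vowel /e/ (an unrounded vowel) → -be → *nuwagezbe*.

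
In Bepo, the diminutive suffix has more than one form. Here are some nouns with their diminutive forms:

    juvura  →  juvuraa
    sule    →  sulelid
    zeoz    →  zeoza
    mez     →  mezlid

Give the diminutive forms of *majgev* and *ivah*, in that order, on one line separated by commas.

The suffix is conditioned by the last vowel: -lid when the last vowel of the stem is a front vowel (*sule*, *mez*); -a when the last vowel of the stem is a back vowel (*juvura*, *zeoz*).
The last vowel of *majgev* is /e/, which is a front vowel, so the suffix is -lid, giving *majgevlid*.
*ivah*: last vowel = /a/, a back vowel → -a → *ivaha*.

majgevlid, ivaha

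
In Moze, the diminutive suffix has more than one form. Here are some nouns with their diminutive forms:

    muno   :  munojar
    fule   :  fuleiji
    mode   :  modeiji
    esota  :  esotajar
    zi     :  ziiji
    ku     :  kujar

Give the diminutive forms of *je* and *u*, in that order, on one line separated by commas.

jeiji, ujar

The suffix is conditioned by the last vowel: -iji when the last vowel of the stem is a front vowel (*fule*, *mode*, *zi*); -jar when the last vowel of the stem is a back vowel (*muno*, *esota*, *ku*).
The last vowel of *je* is /e/, which is a front vowel, so the suffix is -iji, giving *jeiji*.
Since the last vowel of *u* is /u/ (a back vowel), it takes -jar, giving *ujar*.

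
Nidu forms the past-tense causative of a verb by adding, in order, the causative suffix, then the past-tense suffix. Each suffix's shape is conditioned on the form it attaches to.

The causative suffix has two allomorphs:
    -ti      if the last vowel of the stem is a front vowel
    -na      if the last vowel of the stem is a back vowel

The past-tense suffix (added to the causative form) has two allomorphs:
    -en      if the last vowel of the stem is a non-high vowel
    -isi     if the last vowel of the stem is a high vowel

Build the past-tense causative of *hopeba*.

hopebanaen

*hopeba*: last vowel = /a/, a back vowel → -na → *hopebana*.
The causative form *hopebana* — last vowel /a/ (a non-high vowel) → -en → *hopebanaen*.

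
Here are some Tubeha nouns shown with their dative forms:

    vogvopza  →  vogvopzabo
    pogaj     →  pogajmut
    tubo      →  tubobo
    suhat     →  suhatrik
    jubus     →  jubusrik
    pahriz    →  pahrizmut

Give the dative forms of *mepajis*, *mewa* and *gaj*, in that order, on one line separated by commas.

mepajisrik, mewabo, gajmut

The pattern is voicing of the final sound: -rik when the stem ends in a voiceless consonant (*suhat*, *jubus*); -mut when the stem ends in a voiced consonant (*pogaj*, *pahriz*); -bo when the stem ends in a vowel (*vogvopza*, *tubo*).
Since the final sound of *mepajis* is /s/ (a voiceless consonant), it takes -rik, giving *mepajisrik*.
Since the final sound of *mewa* is /a/ (a vowel), it takes -bo, giving *mewabo*.
*gaj* — final sound /j/ (a voiced consonant) → -mut → *gajmut*.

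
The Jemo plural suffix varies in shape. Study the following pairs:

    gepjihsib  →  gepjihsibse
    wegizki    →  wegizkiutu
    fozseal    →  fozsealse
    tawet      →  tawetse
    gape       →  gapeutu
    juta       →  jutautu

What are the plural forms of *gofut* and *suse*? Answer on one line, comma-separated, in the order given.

The pattern is consonant vs. vowel: -se when the stem ends in a consonant (*gepjihsib*, *fozseal*, *tawet*); -utu when the stem ends in a vowel (*wegizki*, *gape*, *juta*).
*gofut* — final sound /t/ (a consonant) → -se → *gofutse*.
Since the final sound of *suse* is /e/ (a vowel), it takes -utu, giving *suseutu*.

gofutse, suseutu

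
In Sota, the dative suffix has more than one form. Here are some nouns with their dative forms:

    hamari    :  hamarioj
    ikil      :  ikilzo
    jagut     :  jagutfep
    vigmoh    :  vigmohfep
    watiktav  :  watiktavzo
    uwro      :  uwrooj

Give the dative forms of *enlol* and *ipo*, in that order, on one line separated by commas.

enlolzo, ipooj

Looking at the final sound of each stem: -fep when the stem ends in a voiceless consonant (*jagut*, *vigmoh*); -zo when the stem ends in a voiced consonant (*ikil*, *watiktav*); -oj when the stem ends in a vowel (*hamari*, *uwro*).
*enlol*: final sound = /l/, a voiced consonant → -zo → *enlolzo*.
The final sound of *ipo* is /o/, which is a vowel, so the suffix is -oj, giving *ipooj*.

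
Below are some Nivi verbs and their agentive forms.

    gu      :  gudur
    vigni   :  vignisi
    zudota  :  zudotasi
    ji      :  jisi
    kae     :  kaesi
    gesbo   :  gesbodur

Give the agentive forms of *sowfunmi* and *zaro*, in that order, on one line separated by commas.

Looking at the last vowel of each stem: -dur when the last vowel of the stem is a rounded vowel (*gu*, *gesbo*); -si when the last vowel of the stem is an unrounded vowel (*vigni*, *zudota*, *ji*, *kae*).
*sowfunmi*: last vowel = /i/, an unrounded vowel → -si → *sowfunmisi*.
*zaro*: last vowel = /o/, a rounded vowel → -dur → *zarodur*.

sowfunmisi, zarodur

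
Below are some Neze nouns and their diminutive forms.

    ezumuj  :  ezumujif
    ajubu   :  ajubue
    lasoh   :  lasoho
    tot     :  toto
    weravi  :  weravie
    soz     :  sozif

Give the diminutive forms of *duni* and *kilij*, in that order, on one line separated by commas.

Looking at the final sound of each stem: -o when the stem ends in a voiceless consonant (*lasoh*, *tot*); -if when the stem ends in a voiced consonant (*ezumuj*, *soz*); -e when the stem ends in a vowel (*ajubu*, *weravi*).
*duni* — final sound /i/ (a vowel) → -e → *dunie*.
The final sound of *kilij* is /j/, which is a voiced consonant, so the suffix is -if, giving *kilijif*.

dunie, kilijif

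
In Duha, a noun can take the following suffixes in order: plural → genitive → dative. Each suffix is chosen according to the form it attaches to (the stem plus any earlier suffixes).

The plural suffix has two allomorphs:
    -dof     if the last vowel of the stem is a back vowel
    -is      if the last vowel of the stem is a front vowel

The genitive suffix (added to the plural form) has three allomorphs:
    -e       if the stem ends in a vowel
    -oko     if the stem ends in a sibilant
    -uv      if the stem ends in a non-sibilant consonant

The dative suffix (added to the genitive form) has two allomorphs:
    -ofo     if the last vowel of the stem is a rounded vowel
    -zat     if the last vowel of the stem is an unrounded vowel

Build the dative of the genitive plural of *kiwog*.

Since the last vowel of *kiwog* is /o/ (a back vowel), it takes -dof, giving *kiwogdof*.
The plural form *kiwogdof*: final sound = /f/, a non-sibilant consonant → -uv → *kiwogdofuv*.
The genitive form *kiwogdofuv* — last vowel /u/ (a rounded vowel) → -ofo → *kiwogdofuvofo*.

kiwogdofuvofo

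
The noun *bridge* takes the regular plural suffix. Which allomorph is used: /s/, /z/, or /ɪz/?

/ɪz/

The stem *bridge* ends in a sibilant (/s, z, ʃ, ʒ, tʃ, dʒ/).
The plural suffix surfaces as /ɪz/ after sibilants, /s/ after other voiceless consonants, and /z/ after other voiced sounds.
So the plural -s on *bridge* is pronounced /ɪz/.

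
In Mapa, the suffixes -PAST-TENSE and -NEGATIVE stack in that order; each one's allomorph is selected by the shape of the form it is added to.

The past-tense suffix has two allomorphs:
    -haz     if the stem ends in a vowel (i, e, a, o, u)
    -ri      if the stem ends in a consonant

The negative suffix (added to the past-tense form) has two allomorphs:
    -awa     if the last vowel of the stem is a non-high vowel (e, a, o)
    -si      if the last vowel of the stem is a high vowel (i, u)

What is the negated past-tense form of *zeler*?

zelerrisi

The final sound of *zeler* is /r/, which is a consonant, so the past-tense suffix is -ri, giving *zelerri*.
The past-tense form *zelerri* — last vowel /i/ (a high vowel) → -si → *zelerrisi*.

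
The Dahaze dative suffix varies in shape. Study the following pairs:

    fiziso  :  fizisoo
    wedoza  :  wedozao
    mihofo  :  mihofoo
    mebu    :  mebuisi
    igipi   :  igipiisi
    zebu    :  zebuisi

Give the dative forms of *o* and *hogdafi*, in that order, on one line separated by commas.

oo, hogdafiisi

The suffix is conditioned by the last vowel: -isi when the last vowel of the stem is a high vowel (*mebu*, *igipi*, *zebu*); -o when the last vowel of the stem is a non-high vowel (*fiziso*, *wedoza*, *mihofo*).
The last vowel of *o* is /o/, which is a non-high vowel, so the suffix is -o, giving *oo*.
Since the last vowel of *hogdafi* is /i/ (a high vowel), it takes -isi, giving *hogdafiisi*.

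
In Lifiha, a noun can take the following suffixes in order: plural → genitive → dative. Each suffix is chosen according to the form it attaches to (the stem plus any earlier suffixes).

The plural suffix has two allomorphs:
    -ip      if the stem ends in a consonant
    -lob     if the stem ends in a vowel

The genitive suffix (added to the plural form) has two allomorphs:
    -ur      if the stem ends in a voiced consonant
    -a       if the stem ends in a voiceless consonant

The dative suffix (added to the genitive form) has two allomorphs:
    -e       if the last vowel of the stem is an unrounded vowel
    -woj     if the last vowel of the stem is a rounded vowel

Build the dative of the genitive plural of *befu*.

befuloburwoj

Since the final sound of *befu* is /u/ (a vowel), it takes -lob, giving *befulob*.
The final consonant of the plural form *befulob* is /b/, which is voiced, so the genitive suffix is -ur, giving *befulobur*.
The genitive form *befulobur*: last vowel = /u/, a rounded vowel → -woj → *befuloburwoj*.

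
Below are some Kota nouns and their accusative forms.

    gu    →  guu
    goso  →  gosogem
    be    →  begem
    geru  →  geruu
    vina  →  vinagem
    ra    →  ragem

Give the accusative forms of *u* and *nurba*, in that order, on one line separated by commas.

uu, nurbagem

The alternation tracks the last vowel of the stem — -u when the last vowel of the stem is a high vowel (*gu*, *geru*); -gem when the last vowel of the stem is a non-high vowel (*goso*, *be*, *vina*, *ra*).
*u* — last vowel /u/ (a high vowel) → -u → *uu*.
*nurba* — last vowel /a/ (a non-high vowel) → -gem → *nurbagem*.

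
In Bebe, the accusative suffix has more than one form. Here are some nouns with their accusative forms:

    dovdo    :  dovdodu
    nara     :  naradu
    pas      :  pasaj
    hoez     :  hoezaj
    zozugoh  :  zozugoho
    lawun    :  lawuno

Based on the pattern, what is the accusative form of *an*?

ano

The suffix is conditioned by the final sound: -aj when the stem ends in a sibilant (*pas*, *hoez*); -o when the stem ends in a non-sibilant consonant (*zozugoh*, *lawun*); -du when the stem ends in a vowel (*dovdo*, *nara*).
*an* — final sound /n/ (a non-sibilant consonant) → -o → *ano*.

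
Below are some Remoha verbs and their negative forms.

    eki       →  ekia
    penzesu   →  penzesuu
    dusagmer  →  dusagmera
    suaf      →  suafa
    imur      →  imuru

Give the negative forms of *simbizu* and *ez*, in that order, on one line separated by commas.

simbizuu, eza

Looking at the last vowel of each stem: -u when the last vowel of the stem is a rounded vowel (*penzesu*, *imur*); -a when the last vowel of the stem is an unrounded vowel (*eki*, *dusagmer*, *suaf*).
Since the last vowel of *simbizu* is /u/ (a rounded vowel), it takes -u, giving *simbizuu*.
The last vowel of *ez* is /e/, which is an unrounded vowel, so the suffix is -a, giving *eza*.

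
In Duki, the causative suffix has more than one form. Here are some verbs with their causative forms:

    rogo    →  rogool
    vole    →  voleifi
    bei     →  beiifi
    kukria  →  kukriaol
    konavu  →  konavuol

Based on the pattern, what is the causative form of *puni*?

puniifi

Looking at the last vowel of each stem: -ifi when the last vowel of the stem is a front vowel (*vole*, *bei*); -ol when the last vowel of the stem is a back vowel (*rogo*, *kukria*, *konavu*).
The last vowel of *puni* is /i/, which is a front vowel, so the suffix is -ifi, giving *puniifi*.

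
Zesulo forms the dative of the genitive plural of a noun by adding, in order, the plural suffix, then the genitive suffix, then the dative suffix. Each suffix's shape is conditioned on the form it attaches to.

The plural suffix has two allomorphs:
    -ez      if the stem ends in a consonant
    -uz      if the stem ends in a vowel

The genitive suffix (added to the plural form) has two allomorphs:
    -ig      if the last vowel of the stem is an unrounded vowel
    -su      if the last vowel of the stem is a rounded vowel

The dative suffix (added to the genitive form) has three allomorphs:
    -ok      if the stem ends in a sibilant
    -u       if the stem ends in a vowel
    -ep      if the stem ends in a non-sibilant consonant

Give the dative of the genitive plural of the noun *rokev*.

rokevezigep

The final sound of *rokev* is /v/, which is a consonant, so the plural suffix is -ez, giving *rokevez*.
The plural form *rokevez*: last vowel = /e/, an unrounded vowel → -ig → *rokevezig*.
The genitive form *rokevezig* — final sound /g/ (a non-sibilant consonant) → -ep → *rokevezigep*.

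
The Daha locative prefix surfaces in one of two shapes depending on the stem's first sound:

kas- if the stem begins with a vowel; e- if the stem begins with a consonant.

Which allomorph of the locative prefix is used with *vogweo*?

e-

Since the first sound of *vogweo* is /v/ (a consonant), it takes e-.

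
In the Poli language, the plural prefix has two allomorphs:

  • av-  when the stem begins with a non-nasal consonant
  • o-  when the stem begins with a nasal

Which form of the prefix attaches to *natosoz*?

o-

The first consonant of *natosoz* is /n/, which is a nasal, so the prefix is o-.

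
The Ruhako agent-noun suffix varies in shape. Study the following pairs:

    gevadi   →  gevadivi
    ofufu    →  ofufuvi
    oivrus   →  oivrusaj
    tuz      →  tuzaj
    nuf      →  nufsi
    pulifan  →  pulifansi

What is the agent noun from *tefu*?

The pattern is sibilance of the final sound: -aj when the stem ends in a sibilant (*oivrus*, *tuz*); -si when the stem ends in a non-sibilant consonant (*nuf*, *pulifan*); -vi when the stem ends in a vowel (*gevadi*, *ofufu*).
The final sound of *tefu* is /u/, which is a vowel, so the suffix is -vi, giving *tefuvi*.

tefuvi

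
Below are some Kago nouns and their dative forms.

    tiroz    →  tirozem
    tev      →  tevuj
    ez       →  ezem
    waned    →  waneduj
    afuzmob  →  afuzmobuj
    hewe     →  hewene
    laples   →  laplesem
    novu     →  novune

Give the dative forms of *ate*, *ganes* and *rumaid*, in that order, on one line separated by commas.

The pattern is sibilance of the final sound: -em when the stem ends in a sibilant (*tiroz*, *ez*, *laples*); -uj when the stem ends in a non-sibilant consonant (*tev*, *waned*, *afuzmob*); -ne when the stem ends in a vowel (*hewe*, *novu*).
Since the final sound of *ate* is /e/ (a vowel), it takes -ne, giving *atene*.
*ganes* — final sound /s/ (a sibilant) → -em → *ganesem*.
Since the final sound of *rumaid* is /d/ (a non-sibilant consonant), it takes -uj, giving *rumaiduj*.

atene, ganesem, rumaiduj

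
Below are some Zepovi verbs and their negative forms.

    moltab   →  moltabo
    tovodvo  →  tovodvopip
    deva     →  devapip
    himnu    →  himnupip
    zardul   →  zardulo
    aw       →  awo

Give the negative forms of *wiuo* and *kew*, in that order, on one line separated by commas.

wiuopip, kewo

The pattern is consonant vs. vowel: -o when the stem ends in a consonant (*moltab*, *zardul*, *aw*); -pip when the stem ends in a vowel (*tovodvo*, *deva*, *himnu*).
*wiuo*: final sound = /o/, a vowel → -pip → *wiuopip*.
Since the final sound of *kew* is /w/ (a consonant), it takes -o, giving *kewo*.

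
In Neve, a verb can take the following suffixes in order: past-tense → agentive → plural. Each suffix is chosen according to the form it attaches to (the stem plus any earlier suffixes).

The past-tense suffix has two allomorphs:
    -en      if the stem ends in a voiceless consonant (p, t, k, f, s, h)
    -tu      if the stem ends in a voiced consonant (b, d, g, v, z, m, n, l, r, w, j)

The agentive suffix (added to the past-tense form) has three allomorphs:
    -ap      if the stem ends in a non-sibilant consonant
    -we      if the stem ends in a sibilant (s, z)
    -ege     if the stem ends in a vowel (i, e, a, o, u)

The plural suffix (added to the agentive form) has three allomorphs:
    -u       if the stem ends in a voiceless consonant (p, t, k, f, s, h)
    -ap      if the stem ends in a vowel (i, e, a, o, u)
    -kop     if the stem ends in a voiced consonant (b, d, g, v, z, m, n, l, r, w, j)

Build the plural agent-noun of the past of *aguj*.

The final consonant of *aguj* is /j/, which is voiced, so the past-tense suffix is -tu, giving *agujtu*.
Since the final sound of the past-tense form *agujtu* is /u/ (a vowel), it takes -ege, giving *agujtuege*.
The agentive form *agujtuege*: final sound = /e/, a vowel → -ap → *agujtuegeap*.

agujtuegeap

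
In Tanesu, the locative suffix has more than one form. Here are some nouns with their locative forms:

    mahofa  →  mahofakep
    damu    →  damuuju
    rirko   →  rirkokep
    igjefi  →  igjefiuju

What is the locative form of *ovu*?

Looking at the last vowel of each stem: -uju when the last vowel of the stem is a high vowel (*damu*, *igjefi*); -kep when the last vowel of the stem is a non-high vowel (*mahofa*, *rirko*).
Since the last vowel of *ovu* is /u/ (a high vowel), it takes -uju, giving *ovuuju*.

ovuuju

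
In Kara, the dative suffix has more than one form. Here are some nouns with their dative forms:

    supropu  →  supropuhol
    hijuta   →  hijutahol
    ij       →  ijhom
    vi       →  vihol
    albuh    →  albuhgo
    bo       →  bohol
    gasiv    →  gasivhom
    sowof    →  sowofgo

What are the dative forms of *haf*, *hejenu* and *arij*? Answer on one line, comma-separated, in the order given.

hafgo, hejenuhol, arijhom

The pattern is voicing of the final sound: -go when the stem ends in a voiceless consonant (*albuh*, *sowof*); -hom when the stem ends in a voiced consonant (*ij*, *gasiv*); -hol when the stem ends in a vowel (*supropu*, *hijuta*, *vi*, *bo*).
*haf* — final sound /f/ (a voiceless consonant) → -go → *hafgo*.
Since the final sound of *hejenu* is /u/ (a vowel), it takes -hol, giving *hejenuhol*.
The final sound of *arij* is /j/, which is a voiced consonant, so the suffix is -hom, giving *arijhom*.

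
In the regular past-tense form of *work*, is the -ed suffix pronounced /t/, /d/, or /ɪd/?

The stem *work* ends in a voiceless consonant other than /t/.
The -ed suffix is realized as /ɪd/ after /t, d/; as /t/ after other voiceless consonants; and as /d/ after other voiced sounds.
So -ed on *work* is pronounced /t/.

/t/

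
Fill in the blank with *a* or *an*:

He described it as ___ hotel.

The indefinite article is chosen by the initial *sound* of the following word, not its spelling.
*hotel* begins with the sound /h/ (h is pronounced) — a consonant sound.
So the article is *a*: He described it as a hotel.

a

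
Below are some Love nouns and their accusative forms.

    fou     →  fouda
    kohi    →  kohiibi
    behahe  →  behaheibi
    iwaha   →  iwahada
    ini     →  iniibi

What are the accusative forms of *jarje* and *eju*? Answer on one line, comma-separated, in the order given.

Looking at the last vowel of each stem: -ibi when the last vowel of the stem is a front vowel (*kohi*, *behahe*, *ini*); -da when the last vowel of the stem is a back vowel (*fou*, *iwaha*).
*jarje* — last vowel /e/ (a front vowel) → -ibi → *jarjeibi*.
*eju*: last vowel = /u/, a back vowel → -da → *ejuda*.

jarjeibi, ejuda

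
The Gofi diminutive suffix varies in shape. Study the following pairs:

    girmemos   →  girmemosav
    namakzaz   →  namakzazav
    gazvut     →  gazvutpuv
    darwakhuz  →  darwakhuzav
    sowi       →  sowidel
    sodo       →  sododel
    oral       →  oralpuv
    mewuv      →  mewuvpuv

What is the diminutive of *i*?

Looking at the final sound of each stem: -av when the stem ends in a sibilant (*girmemos*, *namakzaz*, *darwakhuz*); -puv when the stem ends in a non-sibilant consonant (*gazvut*, *oral*, *mewuv*); -del when the stem ends in a vowel (*sowi*, *sodo*).
Since the final sound of *i* is /i/ (a vowel), it takes -del, giving *idel*.

idel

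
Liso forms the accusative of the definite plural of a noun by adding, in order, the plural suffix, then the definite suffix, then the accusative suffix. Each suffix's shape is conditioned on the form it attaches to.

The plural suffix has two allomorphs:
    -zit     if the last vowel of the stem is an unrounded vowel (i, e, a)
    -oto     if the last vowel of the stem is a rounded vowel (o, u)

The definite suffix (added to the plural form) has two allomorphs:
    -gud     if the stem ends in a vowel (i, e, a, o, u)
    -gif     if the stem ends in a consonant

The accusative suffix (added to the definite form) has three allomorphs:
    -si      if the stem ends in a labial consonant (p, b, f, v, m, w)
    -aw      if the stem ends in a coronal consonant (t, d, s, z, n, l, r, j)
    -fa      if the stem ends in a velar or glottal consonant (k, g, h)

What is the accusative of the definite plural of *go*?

*go* — last vowel /o/ (a rounded vowel) → -oto → *gooto*.
Since the final sound of the plural form *gooto* is /o/ (a vowel), it takes -gud, giving *gootogud*.
The definite form *gootogud* — final consonant /d/ (coronal) → -aw → *gootogudaw*.

gootogudaw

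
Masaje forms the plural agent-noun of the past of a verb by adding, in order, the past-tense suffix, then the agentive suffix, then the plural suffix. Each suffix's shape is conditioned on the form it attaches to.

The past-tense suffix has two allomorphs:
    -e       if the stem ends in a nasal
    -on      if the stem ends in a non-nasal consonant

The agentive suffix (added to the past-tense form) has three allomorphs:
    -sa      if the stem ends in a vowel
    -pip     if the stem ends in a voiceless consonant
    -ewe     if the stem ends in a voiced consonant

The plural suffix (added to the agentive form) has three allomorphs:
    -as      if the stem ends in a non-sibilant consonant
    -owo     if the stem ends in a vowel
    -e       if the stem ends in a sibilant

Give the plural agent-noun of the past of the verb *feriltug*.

*feriltug* — final consonant /g/ (non-nasal) → -on → *feriltugon*.
Since the final sound of the past-tense form *feriltugon* is /n/ (a voiced consonant), it takes -ewe, giving *feriltugonewe*.
The final sound of the agentive form *feriltugonewe* is /e/, which is a vowel, so the plural suffix is -owo, giving *feriltugoneweowo*.

feriltugoneweowo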